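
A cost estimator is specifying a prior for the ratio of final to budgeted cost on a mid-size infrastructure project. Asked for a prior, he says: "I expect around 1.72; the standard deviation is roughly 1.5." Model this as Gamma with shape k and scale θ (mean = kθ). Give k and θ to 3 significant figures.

For Gamma(k, scale θ): mean = kθ, variance = kθ², so CV = 1/√k.
CV = SD/mean = 1.5/1.72 = 0.8721, hence k = 1/CV² = 1.31.
Then θ = mean/k = 1.72/1.31 = 1.31.

k ≈ 1.31, θ ≈ 1.31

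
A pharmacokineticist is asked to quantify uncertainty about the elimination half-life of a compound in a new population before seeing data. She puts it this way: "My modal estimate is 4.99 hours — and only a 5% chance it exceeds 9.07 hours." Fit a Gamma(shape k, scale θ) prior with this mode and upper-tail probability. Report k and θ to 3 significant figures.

k ≈ 8.8, θ ≈ 0.64

Gamma(k,θ) with k>1 has mode (k−1)θ, so θ = 4.99/(k−1).
Need P(X < 9.07) = 0.95 with θ tied to k this way. Start at k = 2, θ = 4.99: P(X<9.07) ≈ 0.542.
Too low — raise k to concentrate. Iterating converges to k ≈ 8.8.
Then θ = 4.99/(8.8−1) ≈ 0.64.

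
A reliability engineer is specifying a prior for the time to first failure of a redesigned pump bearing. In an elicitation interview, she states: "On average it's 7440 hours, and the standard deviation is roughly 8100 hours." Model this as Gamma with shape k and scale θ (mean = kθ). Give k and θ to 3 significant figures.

k ≈ 0.844, θ ≈ 8820

For Gamma(k, scale θ): mean = kθ, variance = kθ², so CV = 1/√k.
CV = SD/mean = 8100/7440 = 1.089, hence k = 1/CV² = 0.844.
Then θ = mean/k = 7440/0.844 = 8820.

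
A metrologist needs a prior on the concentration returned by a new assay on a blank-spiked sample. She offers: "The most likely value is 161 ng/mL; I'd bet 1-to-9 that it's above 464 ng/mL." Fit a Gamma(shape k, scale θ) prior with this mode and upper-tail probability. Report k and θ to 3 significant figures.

k ≈ 2.7, θ ≈ 94.6

Gamma(k,θ) with k>1 has mode (k−1)θ, so θ = 161/(k−1).
Need P(X < 464) = 0.9 with θ tied to k this way. Start at k = 2, θ = 161: P(X<464) ≈ 0.783.
Too low — raise k to concentrate. Iterating converges to k ≈ 2.7.
Then θ = 161/(2.7−1) ≈ 94.6.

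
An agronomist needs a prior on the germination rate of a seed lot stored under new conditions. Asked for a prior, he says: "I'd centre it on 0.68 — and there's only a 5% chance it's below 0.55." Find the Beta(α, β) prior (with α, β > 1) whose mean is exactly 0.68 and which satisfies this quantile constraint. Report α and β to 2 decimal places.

With mean 0.68 fixed, write α = 0.68s, β = 0.32s where s = α+β.
Need P(θ < 0.55) = 0.05 under Beta(0.68s, 0.32s). Normal approximation: (q−m)/√(m(1−m)/s) ≈ z_{0.05} = -1.64, so s ≈ 0.68·0.32·(-1.64)²/(0.55−0.68)² = 34.8.
At s = 34.8: P(θ<0.55) ≈ 0.055. Adjusting to match 0.05 gives s ≈ 37.02.
So α = 0.68·37.02 ≈ 25.18, β = 0.32·37.02 ≈ 11.85.

α ≈ 25.18, β ≈ 11.85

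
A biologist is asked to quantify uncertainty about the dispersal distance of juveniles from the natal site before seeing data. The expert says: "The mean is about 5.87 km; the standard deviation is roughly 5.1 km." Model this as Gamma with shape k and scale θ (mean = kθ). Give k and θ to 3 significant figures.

k ≈ 1.32, θ ≈ 4.43

For Gamma(k, scale θ): mean = kθ, variance = kθ², so CV = 1/√k.
CV = SD/mean = 5.1/5.87 = 0.8688, hence k = 1/CV² = 1.32.
Then θ = mean/k = 5.87/1.32 = 4.43.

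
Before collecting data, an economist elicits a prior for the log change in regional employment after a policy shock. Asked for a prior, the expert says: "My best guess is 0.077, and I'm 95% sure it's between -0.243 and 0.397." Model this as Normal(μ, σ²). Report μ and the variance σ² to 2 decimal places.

A symmetric 95% interval runs μ ± z·σ with z = 1.96.
Half-width = 0.32, so σ = 0.32/1.96 = 0.163 and σ² = 0.03.
μ is the stated best guess, 0.08.

μ = 0.08, σ² = 0.03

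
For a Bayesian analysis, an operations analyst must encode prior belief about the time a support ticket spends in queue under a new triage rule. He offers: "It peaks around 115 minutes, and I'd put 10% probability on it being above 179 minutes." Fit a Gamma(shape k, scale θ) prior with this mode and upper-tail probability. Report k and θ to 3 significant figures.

k ≈ 10.6, θ ≈ 12

Gamma(k,θ) with k>1 has mode (k−1)θ, so θ = 115/(k−1).
Need P(X < 179) = 0.9 with θ tied to k this way. Start at k = 2, θ = 115: P(X<179) ≈ 0.461.
Too low — raise k to concentrate. Iterating converges to k ≈ 10.6.
Then θ = 115/(10.6−1) ≈ 12.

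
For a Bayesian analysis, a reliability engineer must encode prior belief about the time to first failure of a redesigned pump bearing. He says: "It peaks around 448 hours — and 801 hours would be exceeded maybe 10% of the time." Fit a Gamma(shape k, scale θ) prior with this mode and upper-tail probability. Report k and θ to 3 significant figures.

k ≈ 6.64, θ ≈ 79.5

Gamma(k,θ) with k>1 has mode (k−1)θ, so θ = 448/(k−1).
Need P(X < 801) = 0.9 with θ tied to k this way. Start at k = 2, θ = 448: P(X<801) ≈ 0.534.
Too low — raise k to concentrate. Iterating converges to k ≈ 6.64.
Then θ = 448/(6.64−1) ≈ 79.5.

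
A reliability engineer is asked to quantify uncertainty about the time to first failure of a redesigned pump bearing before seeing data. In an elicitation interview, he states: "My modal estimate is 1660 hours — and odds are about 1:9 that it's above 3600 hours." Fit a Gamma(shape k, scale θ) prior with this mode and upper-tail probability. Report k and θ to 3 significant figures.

Gamma(k,θ) with k>1 has mode (k−1)θ, so θ = 1660/(k−1).
Need P(X < 3600) = 0.9 with θ tied to k this way. Start at k = 2, θ = 1660: P(X<3600) ≈ 0.638.
Too low — raise k to concentrate. Iterating converges to k ≈ 4.21.
Then θ = 1660/(4.21−1) ≈ 517.

k ≈ 4.21, θ ≈ 517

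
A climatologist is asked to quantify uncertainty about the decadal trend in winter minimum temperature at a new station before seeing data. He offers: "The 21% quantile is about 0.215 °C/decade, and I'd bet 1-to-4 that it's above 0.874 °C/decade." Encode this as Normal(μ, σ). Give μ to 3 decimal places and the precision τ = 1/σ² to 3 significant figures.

μ = 0.537, τ = 6.25

The p-quantile of Normal(μ,σ) is μ + z_p·σ, with z_{0.21} = -0.8064 and z_{0.8} = 0.8416.
Eliminate σ: μ = (z₂·x₁ − z₁·x₂)/(z₂ − z₁) = (0.8416·0.215 − (-0.8064)·0.874)/1.648 = 0.537.
Then σ = (x₂ − x₁)/(z₂ − z₁) = (0.874 − 0.215)/1.648 = 0.400.
Precision τ = 1/σ² = 1/0.3999² = 6.25.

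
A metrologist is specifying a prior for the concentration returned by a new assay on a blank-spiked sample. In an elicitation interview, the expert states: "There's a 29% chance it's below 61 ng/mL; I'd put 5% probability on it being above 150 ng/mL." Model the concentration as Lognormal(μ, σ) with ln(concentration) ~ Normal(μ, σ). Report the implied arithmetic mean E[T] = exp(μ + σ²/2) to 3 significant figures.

If T ~ Lognormal(μ,σ) then ln T ~ Normal(μ,σ), so the p-quantile of ln T is μ + z_p·σ.
ln(61) = 4.111 and ln(150) = 5.011; z_{0.29} = -0.5534, z_{0.95} = 1.645.
σ = (5.011 − 4.111)/(1.645 − (-0.5534)) = 0.409.
μ = 4.111 − (-0.5534)·0.409 = 4.337.
E[T] = exp(μ + σ²/2) = exp(4.337 + 0.0838) = 83.2 ng/mL.

E[T] ≈ 83.2 ng/mL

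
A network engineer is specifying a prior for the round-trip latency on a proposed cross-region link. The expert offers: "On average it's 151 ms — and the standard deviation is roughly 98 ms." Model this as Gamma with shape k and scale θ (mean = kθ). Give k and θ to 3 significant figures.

k ≈ 2.37, θ ≈ 63.6

For Gamma(k, scale θ): mean = kθ, variance = kθ², so CV = 1/√k.
CV = SD/mean = 98/151 = 0.649, hence k = 1/CV² = 2.37.
Then θ = mean/k = 151/2.37 = 63.6.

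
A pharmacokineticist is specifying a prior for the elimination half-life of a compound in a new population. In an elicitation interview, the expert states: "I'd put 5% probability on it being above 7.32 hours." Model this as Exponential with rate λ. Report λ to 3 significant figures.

P(T > 7.32) = e^(−λ·7.32) = 0.05, so λ = −ln(0.05)/7.32 = 0.409.

λ ≈ 0.409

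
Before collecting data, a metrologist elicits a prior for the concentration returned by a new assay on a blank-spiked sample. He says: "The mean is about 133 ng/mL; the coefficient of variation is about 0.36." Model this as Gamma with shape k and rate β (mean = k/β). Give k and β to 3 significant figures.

k ≈ 7.72, β ≈ 0.058

For Gamma(k, rate β): mean = k/β, variance = k/β², so CV = 1/√k.
CV = 0.36, hence k = 1/CV² = 7.72.
Then β = k/mean = 7.72/133 = 0.058.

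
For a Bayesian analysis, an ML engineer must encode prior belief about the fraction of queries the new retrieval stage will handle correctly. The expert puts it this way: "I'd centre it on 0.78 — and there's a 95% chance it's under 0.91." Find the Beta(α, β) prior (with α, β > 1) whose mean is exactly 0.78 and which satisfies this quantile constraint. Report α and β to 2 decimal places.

α ≈ 15.98, β ≈ 4.51

With mean 0.78 fixed, write α = 0.78s, β = 0.22s where s = α+β.
Need P(θ < 0.91) = 0.95 under Beta(0.78s, 0.22s). Normal approximation: (q−m)/√(m(1−m)/s) ≈ z_{0.95} = 1.64, so s ≈ 0.78·0.22·(1.64)²/(0.91−0.78)² = 27.5.
At s = 27.5: P(θ<0.91) ≈ 0.974. Adjusting to match 0.95 gives s ≈ 20.49.
So α = 0.78·20.49 ≈ 15.98, β = 0.22·20.49 ≈ 4.51.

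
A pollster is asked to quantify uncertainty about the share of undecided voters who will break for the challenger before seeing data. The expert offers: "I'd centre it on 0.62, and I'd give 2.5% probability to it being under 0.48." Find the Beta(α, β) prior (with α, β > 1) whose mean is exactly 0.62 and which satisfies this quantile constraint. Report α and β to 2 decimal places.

With mean 0.62 fixed, write α = 0.62s, β = 0.38s where s = α+β.
Need P(θ < 0.48) = 0.025 under Beta(0.62s, 0.38s). Normal approximation: (q−m)/√(m(1−m)/s) ≈ z_{0.025} = -1.96, so s ≈ 0.62·0.38·(-1.96)²/(0.48−0.62)² = 46.2.
At s = 46.2: P(θ<0.48) ≈ 0.027. Adjusting to match 0.025 gives s ≈ 47.97.
So α = 0.62·47.97 ≈ 29.74, β = 0.38·47.97 ≈ 18.23.

α ≈ 29.74, β ≈ 18.23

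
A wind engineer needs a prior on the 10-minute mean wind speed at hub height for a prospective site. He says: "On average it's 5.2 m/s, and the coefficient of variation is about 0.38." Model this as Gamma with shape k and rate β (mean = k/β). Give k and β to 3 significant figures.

For Gamma(k, rate β): mean = k/β, variance = k/β², so CV = 1/√k.
CV = 0.38, hence k = 1/CV² = 6.93.
Then β = k/mean = 6.93/5.2 = 1.33.

k ≈ 6.93, β ≈ 1.33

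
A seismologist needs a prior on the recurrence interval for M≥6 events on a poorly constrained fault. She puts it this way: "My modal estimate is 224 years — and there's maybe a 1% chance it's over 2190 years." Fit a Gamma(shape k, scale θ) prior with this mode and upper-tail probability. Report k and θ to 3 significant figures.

Gamma(k,θ) with k>1 has mode (k−1)θ, so θ = 224/(k−1).
Need P(X < 2190) = 0.99 with θ tied to k this way. Start at k = 2, θ = 224: P(X<2190) ≈ 0.999.
Too high — lower k to spread out. Iterating converges to k ≈ 1.6.
Then θ = 224/(1.6−1) ≈ 373.

k ≈ 1.6, θ ≈ 373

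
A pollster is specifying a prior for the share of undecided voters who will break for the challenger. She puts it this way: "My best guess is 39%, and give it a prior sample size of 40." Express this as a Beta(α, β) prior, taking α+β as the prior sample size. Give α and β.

Under the effective-sample-size interpretation, Beta(α, β) has prior mean α/(α+β) and prior sample size α+β.
So α+β = 40 and α/(α+β) = 0.39, giving α = 0.39·40 = 15.6 and β = 40 − 15.6 = 24.4.

α = 15.6, β = 24.4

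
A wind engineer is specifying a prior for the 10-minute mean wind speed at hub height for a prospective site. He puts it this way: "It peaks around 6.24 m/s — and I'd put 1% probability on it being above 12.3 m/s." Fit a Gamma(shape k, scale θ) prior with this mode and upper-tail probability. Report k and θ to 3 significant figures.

Gamma(k,θ) with k>1 has mode (k−1)θ, so θ = 6.24/(k−1).
Need P(X < 12.3) = 0.99 with θ tied to k this way. Start at k = 2, θ = 6.24: P(X<12.3) ≈ 0.586.
Too low — raise k to concentrate. Iterating converges to k ≈ 11.7.
Then θ = 6.24/(11.7−1) ≈ 0.583.

k ≈ 11.7, θ ≈ 0.583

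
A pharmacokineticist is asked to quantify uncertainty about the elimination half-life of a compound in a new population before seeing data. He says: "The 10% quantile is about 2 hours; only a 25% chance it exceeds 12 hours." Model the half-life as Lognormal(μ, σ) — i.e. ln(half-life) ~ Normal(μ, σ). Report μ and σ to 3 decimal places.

If T ~ Lognormal(μ,σ) then ln T ~ Normal(μ,σ), so the p-quantile of ln T is μ + z_p·σ.
ln(2) = 0.6931 and ln(12) = 2.485; z_{0.1} = -1.282, z_{0.75} = 0.6745.
σ = (2.485 − 0.6931)/(0.6745 − (-1.282)) = 0.916.
μ = 0.6931 − (-1.282)·0.916 = 1.867.

μ ≈ 1.867, σ ≈ 0.916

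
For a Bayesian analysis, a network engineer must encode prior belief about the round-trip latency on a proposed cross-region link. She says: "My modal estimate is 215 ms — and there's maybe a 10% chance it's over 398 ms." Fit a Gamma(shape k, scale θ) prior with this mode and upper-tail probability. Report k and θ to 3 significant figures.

Gamma(k,θ) with k>1 has mode (k−1)θ, so θ = 215/(k−1).
Need P(X < 398) = 0.9 with θ tied to k this way. Start at k = 2, θ = 215: P(X<398) ≈ 0.552.
Too low — raise k to concentrate. Iterating converges to k ≈ 6.03.
Then θ = 215/(6.03−1) ≈ 42.7.

k ≈ 6.03, θ ≈ 42.7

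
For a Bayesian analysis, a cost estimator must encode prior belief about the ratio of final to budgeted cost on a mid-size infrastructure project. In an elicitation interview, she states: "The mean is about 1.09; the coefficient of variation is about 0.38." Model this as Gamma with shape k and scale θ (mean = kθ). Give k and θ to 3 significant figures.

For Gamma(k, scale θ): mean = kθ, variance = kθ², so CV = 1/√k.
CV = 0.38, hence k = 1/CV² = 6.93.
Then θ = mean/k = 1.09/6.93 = 0.157.

k ≈ 6.93, θ ≈ 0.157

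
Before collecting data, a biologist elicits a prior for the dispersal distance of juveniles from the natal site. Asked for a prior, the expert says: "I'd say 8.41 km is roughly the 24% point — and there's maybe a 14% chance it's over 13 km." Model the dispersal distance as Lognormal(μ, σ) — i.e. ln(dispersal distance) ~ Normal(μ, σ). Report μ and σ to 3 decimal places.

If T ~ Lognormal(μ,σ) then ln T ~ Normal(μ,σ), so the p-quantile of ln T is μ + z_p·σ.
ln(8.41) = 2.129 and ln(13) = 2.565; z_{0.24} = -0.7063, z_{0.86} = 1.08.
σ = (2.565 − 2.129)/(1.08 − (-0.7063)) = 0.244.
μ = 2.129 − (-0.7063)·0.244 = 2.302.

μ ≈ 2.302, σ ≈ 0.244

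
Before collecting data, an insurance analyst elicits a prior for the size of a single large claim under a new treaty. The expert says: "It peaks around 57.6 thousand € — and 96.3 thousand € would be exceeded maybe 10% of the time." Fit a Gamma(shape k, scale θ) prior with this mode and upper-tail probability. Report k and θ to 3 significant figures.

Gamma(k,θ) with k>1 has mode (k−1)θ, so θ = 57.6/(k−1).
Need P(X < 96.3) = 0.9 with θ tied to k this way. Start at k = 2, θ = 57.6: P(X<96.3) ≈ 0.498.
Too low — raise k to concentrate. Iterating converges to k ≈ 8.15.
Then θ = 57.6/(8.15−1) ≈ 8.05.

k ≈ 8.15, θ ≈ 8.05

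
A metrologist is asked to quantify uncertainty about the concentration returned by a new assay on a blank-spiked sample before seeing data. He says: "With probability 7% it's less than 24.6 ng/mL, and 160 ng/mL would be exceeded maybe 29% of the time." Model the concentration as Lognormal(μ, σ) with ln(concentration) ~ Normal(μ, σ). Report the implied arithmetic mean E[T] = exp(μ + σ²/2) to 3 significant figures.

E[T] ≈ 147 ng/mL

If T ~ Lognormal(μ,σ) then ln T ~ Normal(μ,σ), so the p-quantile of ln T is μ + z_p·σ.
ln(24.6) = 3.203 and ln(160) = 5.075; z_{0.07} = -1.476, z_{0.71} = 0.5534.
σ = (5.075 − 3.203)/(0.5534 − (-1.476)) = 0.923.
μ = 3.203 − (-1.476)·0.923 = 4.565.
E[T] = exp(μ + σ²/2) = exp(4.565 + 0.4257) = 147 ng/mL.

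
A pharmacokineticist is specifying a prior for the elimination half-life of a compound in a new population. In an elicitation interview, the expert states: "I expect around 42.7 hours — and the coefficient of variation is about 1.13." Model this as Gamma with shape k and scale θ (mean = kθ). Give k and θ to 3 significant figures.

For Gamma(k, scale θ): mean = kθ, variance = kθ², so CV = 1/√k.
CV = 1.13, hence k = 1/CV² = 0.783.
Then θ = mean/k = 42.7/0.783 = 54.5.

k ≈ 0.783, θ ≈ 54.5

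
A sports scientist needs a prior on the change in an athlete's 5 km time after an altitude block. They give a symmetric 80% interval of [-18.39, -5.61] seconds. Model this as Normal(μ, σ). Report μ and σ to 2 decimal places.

A symmetric 80% interval runs μ ± z·σ with z = 1.282.
Half-width = 6.39, so σ = 6.39/1.282 = 4.99.
μ is the interval midpoint, -12.00.

μ = -12.00, σ = 4.99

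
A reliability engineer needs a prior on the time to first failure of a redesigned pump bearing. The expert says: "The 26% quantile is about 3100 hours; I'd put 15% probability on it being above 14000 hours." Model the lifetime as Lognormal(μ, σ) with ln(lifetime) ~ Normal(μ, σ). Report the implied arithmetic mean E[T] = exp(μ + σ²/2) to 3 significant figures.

If T ~ Lognormal(μ,σ) then ln T ~ Normal(μ,σ), so the p-quantile of ln T is μ + z_p·σ.
ln(3100) = 8.039 and ln(14000) = 9.547; z_{0.26} = -0.6433, z_{0.85} = 1.036.
σ = (9.547 − 8.039)/(1.036 − (-0.6433)) = 0.898.
μ = 8.039 − (-0.6433)·0.898 = 8.617.
E[T] = exp(μ + σ²/2) = exp(8.617 + 0.4028) = 8260 hours.

E[T] ≈ 8260 hours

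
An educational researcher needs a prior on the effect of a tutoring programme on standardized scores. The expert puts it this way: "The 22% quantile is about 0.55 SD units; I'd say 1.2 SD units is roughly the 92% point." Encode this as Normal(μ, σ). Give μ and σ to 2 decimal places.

The p-quantile of Normal(μ,σ) is μ + z_p·σ, with z_{0.22} = -0.7722 and z_{0.92} = 1.405.
Eliminate σ: μ = (z₂·x₁ − z₁·x₂)/(z₂ − z₁) = (1.405·0.55 − (-0.7722)·1.2)/2.177 = 0.78.
Then σ = (x₂ − x₁)/(z₂ − z₁) = (1.2 − 0.55)/2.177 = 0.30.

μ = 0.78, σ = 0.30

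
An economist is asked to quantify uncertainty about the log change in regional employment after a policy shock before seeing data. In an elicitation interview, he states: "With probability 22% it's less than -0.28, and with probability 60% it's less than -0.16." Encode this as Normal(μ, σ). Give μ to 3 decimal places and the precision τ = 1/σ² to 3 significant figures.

For Normal(μ,σ), the p-quantile is μ + z_p·σ. Here z_{0.22} = -0.7722, z_{0.6} = 0.2533.
So -0.28 = μ − 0.7722σ and -0.16 = μ + 0.2533σ.
Subtracting: σ = (-0.16 − -0.28)/(0.2533 − (-0.7722)) = 0.117.
Then μ = -0.28 − (-0.7722)·0.117 = -0.190.
Precision τ = 1/σ² = 1/0.117² = 73.

μ = -0.190, τ = 73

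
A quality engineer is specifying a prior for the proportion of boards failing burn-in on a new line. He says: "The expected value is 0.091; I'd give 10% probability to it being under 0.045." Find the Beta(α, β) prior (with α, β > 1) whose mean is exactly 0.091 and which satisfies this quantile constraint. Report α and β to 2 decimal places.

α ≈ 4.81, β ≈ 48.03

With mean 0.091 fixed, write α = 0.091s, β = 0.909s where s = α+β.
Need P(θ < 0.045) = 0.1 under Beta(0.091s, 0.909s). Normal approximation: (q−m)/√(m(1−m)/s) ≈ z_{0.1} = -1.28, so s ≈ 0.091·0.909·(-1.28)²/(0.045−0.091)² = 64.2.
At s = 64.2: P(θ<0.045) ≈ 0.075. Adjusting to match 0.1 gives s ≈ 52.84.
So α = 0.091·52.84 ≈ 4.81, β = 0.909·52.84 ≈ 48.03.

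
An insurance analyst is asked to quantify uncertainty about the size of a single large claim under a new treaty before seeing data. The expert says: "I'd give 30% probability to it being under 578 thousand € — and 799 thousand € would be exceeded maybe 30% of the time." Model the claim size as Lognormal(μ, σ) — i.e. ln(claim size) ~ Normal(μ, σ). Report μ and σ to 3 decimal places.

If T ~ Lognormal(μ,σ) then ln T ~ Normal(μ,σ), so the p-quantile of ln T is μ + z_p·σ.
ln(578) = 6.36 and ln(799) = 6.683; z_{0.3} = -0.5244, z_{0.7} = 0.5244.
σ = (6.683 − 6.36)/(0.5244 − (-0.5244)) = 0.309.
μ = 6.36 − (-0.5244)·0.309 = 6.521.

μ ≈ 6.521, σ ≈ 0.309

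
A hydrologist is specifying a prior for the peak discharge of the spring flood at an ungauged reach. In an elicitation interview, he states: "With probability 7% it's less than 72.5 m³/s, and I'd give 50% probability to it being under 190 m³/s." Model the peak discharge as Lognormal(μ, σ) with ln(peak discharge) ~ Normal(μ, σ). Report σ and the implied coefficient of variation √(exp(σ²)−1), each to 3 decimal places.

If T ~ Lognormal(μ,σ) then ln T ~ Normal(μ,σ), so the p-quantile of ln T is μ + z_p·σ.
ln(72.5) = 4.284 and ln(190) = 5.247; z_{0.07} = -1.476, z_{0.5} = 0.
σ = (5.247 − 4.284)/(0 − (-1.476)) = 0.653.
μ = 4.284 − (-1.476)·0.653 = 5.247.
CV = √(exp(σ²)−1) = √(exp(0.4262)−1) = 0.729.

σ ≈ 0.653, CV ≈ 0.729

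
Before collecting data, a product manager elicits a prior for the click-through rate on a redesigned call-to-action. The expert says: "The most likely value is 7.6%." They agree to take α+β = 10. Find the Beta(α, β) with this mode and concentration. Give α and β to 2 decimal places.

For α,β > 1 the Beta mode is (α−1)/(α+β−2). With α+β = 10, the mode is (α−1)/8.
Set (α−1)/8 = 0.076 → α = 1 + 0.076·8 = 1.61.
β = 10 − α = 8.39.

α = 1.61, β = 8.39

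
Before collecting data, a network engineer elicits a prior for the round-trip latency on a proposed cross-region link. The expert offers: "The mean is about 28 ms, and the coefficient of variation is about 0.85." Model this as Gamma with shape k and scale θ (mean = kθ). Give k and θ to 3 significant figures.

For Gamma(k, scale θ): mean = kθ, variance = kθ², so CV = 1/√k.
CV = 0.85, hence k = 1/CV² = 1.38.
Then θ = mean/k = 28/1.38 = 20.2.

k ≈ 1.38, θ ≈ 20.2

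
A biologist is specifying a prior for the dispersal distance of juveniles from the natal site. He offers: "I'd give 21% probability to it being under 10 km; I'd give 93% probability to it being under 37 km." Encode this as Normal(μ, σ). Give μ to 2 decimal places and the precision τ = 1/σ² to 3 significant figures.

μ = 19.54, τ = 0.00714

The p-quantile of Normal(μ,σ) is μ + z_p·σ, with z_{0.21} = -0.8064 and z_{0.93} = 1.476.
Eliminate σ: μ = (z₂·x₁ − z₁·x₂)/(z₂ − z₁) = (1.476·10 − (-0.8064)·37)/2.282 = 19.54.
Then σ = (x₂ − x₁)/(z₂ − z₁) = (37 − 10)/2.282 = 11.83.
Precision τ = 1/σ² = 1/11.83² = 0.00714.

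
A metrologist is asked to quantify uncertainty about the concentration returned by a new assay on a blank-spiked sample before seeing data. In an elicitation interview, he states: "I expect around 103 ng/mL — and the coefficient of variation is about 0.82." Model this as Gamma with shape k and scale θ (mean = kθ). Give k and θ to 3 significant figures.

k ≈ 1.49, θ ≈ 69.3

For Gamma(k, scale θ): mean = kθ, variance = kθ², so CV = 1/√k.
CV = 0.82, hence k = 1/CV² = 1.49.
Then θ = mean/k = 103/1.49 = 69.3.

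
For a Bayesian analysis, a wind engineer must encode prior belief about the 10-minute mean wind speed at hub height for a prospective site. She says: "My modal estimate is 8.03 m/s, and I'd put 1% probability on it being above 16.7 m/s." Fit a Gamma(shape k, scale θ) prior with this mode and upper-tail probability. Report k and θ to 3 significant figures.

k ≈ 10.1, θ ≈ 0.883

Gamma(k,θ) with k>1 has mode (k−1)θ, so θ = 8.03/(k−1).
Need P(X < 16.7) = 0.99 with θ tied to k this way. Start at k = 2, θ = 8.03: P(X<16.7) ≈ 0.615.
Too low — raise k to concentrate. Iterating converges to k ≈ 10.1.
Then θ = 8.03/(10.1−1) ≈ 0.883.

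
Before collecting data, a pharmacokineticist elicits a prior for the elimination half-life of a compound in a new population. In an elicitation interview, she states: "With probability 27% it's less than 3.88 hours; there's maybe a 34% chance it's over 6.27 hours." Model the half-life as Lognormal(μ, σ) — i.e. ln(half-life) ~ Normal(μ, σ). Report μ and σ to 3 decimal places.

If T ~ Lognormal(μ,σ) then ln T ~ Normal(μ,σ), so the p-quantile of ln T is μ + z_p·σ.
ln(3.88) = 1.356 and ln(6.27) = 1.836; z_{0.27} = -0.6128, z_{0.66} = 0.4125.
σ = (1.836 − 1.356)/(0.4125 − (-0.6128)) = 0.468.
μ = 1.356 − (-0.6128)·0.468 = 1.643.

μ ≈ 1.643, σ ≈ 0.468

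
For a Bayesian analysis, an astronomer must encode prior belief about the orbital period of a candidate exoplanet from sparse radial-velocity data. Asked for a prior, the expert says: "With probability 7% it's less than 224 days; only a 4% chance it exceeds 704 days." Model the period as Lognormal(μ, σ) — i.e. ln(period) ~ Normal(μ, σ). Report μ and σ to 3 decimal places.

If T ~ Lognormal(μ,σ) then ln T ~ Normal(μ,σ), so the p-quantile of ln T is μ + z_p·σ.
ln(224) = 5.412 and ln(704) = 6.557; z_{0.07} = -1.476, z_{0.96} = 1.751.
σ = (6.557 − 5.412)/(1.751 − (-1.476)) = 0.355.
μ = 5.412 − (-1.476)·0.355 = 5.935.

μ ≈ 5.935, σ ≈ 0.355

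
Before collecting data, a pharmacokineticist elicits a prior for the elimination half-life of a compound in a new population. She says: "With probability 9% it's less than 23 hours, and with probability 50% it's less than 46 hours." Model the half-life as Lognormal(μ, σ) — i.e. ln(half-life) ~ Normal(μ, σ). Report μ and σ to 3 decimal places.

If T ~ Lognormal(μ,σ) then ln T ~ Normal(μ,σ), so the p-quantile of ln T is μ + z_p·σ.
ln(23) = 3.135 and ln(46) = 3.829; z_{0.09} = -1.341, z_{0.5} = 0.
σ = (3.829 − 3.135)/(0 − (-1.341)) = 0.517.
μ = 3.135 − (-1.341)·0.517 = 3.829.

μ ≈ 3.829, σ ≈ 0.517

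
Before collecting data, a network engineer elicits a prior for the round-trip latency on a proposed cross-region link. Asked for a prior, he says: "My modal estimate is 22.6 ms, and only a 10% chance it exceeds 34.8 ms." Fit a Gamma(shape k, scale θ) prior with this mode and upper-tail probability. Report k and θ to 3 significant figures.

Gamma(k,θ) with k>1 has mode (k−1)θ, so θ = 22.6/(k−1).
Need P(X < 34.8) = 0.9 with θ tied to k this way. Start at k = 2, θ = 22.6: P(X<34.8) ≈ 0.455.
Too low — raise k to concentrate. Iterating converges to k ≈ 11.
Then θ = 22.6/(11−1) ≈ 2.25.

k ≈ 11, θ ≈ 2.25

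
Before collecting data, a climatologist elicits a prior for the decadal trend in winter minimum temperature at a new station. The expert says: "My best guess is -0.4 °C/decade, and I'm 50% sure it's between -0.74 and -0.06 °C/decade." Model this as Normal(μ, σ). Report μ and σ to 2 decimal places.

A symmetric 50% interval runs μ ± z·σ with z = 0.6745.
Half-width = 0.34, so σ = 0.34/0.6745 = 0.50.
μ is the stated best guess, -0.40.

μ = -0.40, σ = 0.50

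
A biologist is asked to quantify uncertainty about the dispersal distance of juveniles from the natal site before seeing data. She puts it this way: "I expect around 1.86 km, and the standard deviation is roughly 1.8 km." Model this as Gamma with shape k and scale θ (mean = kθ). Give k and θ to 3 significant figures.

k ≈ 1.07, θ ≈ 1.74

For Gamma(k, scale θ): mean = kθ, variance = kθ², so CV = 1/√k.
CV = SD/mean = 1.8/1.86 = 0.9677, hence k = 1/CV² = 1.07.
Then θ = mean/k = 1.86/1.07 = 1.74.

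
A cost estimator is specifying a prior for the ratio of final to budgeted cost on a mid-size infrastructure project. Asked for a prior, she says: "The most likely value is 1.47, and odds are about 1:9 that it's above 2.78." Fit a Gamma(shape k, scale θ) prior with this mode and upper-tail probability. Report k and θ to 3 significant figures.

k ≈ 5.71, θ ≈ 0.312

Gamma(k,θ) with k>1 has mode (k−1)θ, so θ = 1.47/(k−1).
Need P(X < 2.78) = 0.9 with θ tied to k this way. Start at k = 2, θ = 1.47: P(X<2.78) ≈ 0.564.
Too low — raise k to concentrate. Iterating converges to k ≈ 5.71.
Then θ = 1.47/(5.71−1) ≈ 0.312.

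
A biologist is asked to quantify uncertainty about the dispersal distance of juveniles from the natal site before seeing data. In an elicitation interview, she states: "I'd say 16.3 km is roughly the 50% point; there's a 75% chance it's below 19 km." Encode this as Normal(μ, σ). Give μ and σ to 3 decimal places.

For Normal(μ,σ), the p-quantile is μ + z_p·σ. Here z_{0.5} = 0, z_{0.75} = 0.6745.
So 16.3 = μ + 0σ and 19 = μ + 0.6745σ.
Subtracting: σ = (19 − 16.3)/(0.6745 − (0)) = 4.003.
Then μ = 16.3 − (0)·4.003 = 16.300.

μ = 16.300, σ = 4.003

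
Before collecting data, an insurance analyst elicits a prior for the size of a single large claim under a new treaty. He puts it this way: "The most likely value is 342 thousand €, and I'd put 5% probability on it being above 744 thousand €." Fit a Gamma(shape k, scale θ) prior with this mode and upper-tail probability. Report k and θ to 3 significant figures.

Gamma(k,θ) with k>1 has mode (k−1)θ, so θ = 342/(k−1).
Need P(X < 744) = 0.95 with θ tied to k this way. Start at k = 2, θ = 342: P(X<744) ≈ 0.639.
Too low — raise k to concentrate. Iterating converges to k ≈ 5.56.
Then θ = 342/(5.56−1) ≈ 75.

k ≈ 5.56, θ ≈ 75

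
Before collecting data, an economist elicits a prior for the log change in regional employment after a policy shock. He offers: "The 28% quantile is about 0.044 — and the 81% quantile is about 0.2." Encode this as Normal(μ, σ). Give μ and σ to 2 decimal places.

For Normal(μ,σ), the p-quantile is μ + z_p·σ. Here z_{0.28} = -0.5828, z_{0.81} = 0.8779.
So 0.044 = μ − 0.5828σ and 0.2 = μ + 0.8779σ.
Subtracting: σ = (0.2 − 0.044)/(0.8779 − (-0.5828)) = 0.11.
Then μ = 0.044 − (-0.5828)·0.11 = 0.11.

μ = 0.11, σ = 0.11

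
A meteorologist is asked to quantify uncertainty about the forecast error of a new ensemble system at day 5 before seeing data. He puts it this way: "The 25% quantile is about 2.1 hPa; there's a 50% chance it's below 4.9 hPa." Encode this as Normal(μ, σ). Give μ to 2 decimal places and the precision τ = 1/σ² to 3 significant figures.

μ = 4.90, τ = 0.058

For Normal(μ,σ), the p-quantile is μ + z_p·σ. Here z_{0.25} = -0.6745, z_{0.5} = 0.
So 2.1 = μ − 0.6745σ and 4.9 = μ + 0σ.
Subtracting: σ = (4.9 − 2.1)/(0 − (-0.6745)) = 4.15.
Then μ = 2.1 − (-0.6745)·4.15 = 4.90.
Precision τ = 1/σ² = 1/4.151² = 0.058.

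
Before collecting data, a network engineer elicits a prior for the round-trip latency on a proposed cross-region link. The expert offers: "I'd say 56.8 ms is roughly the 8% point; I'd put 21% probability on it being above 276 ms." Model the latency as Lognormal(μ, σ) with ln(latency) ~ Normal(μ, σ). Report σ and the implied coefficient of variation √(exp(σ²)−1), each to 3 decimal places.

σ ≈ 0.715, CV ≈ 0.817

If T ~ Lognormal(μ,σ) then ln T ~ Normal(μ,σ), so the p-quantile of ln T is μ + z_p·σ.
ln(56.8) = 4.04 and ln(276) = 5.62; z_{0.08} = -1.405, z_{0.79} = 0.8064.
σ = (5.62 − 4.04)/(0.8064 − (-1.405)) = 0.715.
μ = 4.04 − (-1.405)·0.715 = 5.044.
CV = √(exp(σ²)−1) = √(exp(0.5110)−1) = 0.817.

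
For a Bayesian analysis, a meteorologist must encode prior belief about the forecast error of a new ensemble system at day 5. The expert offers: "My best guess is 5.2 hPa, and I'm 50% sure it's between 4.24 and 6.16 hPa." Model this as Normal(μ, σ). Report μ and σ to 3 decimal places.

A symmetric 50% interval runs μ ± z·σ with z = 0.6745.
Half-width = 0.96, so σ = 0.96/0.6745 = 1.423.
μ is the stated best guess, 5.200.

μ = 5.200, σ = 1.423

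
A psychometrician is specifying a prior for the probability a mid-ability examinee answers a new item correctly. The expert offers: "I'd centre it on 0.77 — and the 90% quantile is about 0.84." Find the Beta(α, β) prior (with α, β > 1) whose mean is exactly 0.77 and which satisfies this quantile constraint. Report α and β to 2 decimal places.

α ≈ 42.38, β ≈ 12.66

With mean 0.77 fixed, write α = 0.77s, β = 0.23s where s = α+β.
Need P(θ < 0.84) = 0.9 under Beta(0.77s, 0.23s). Normal approximation: (q−m)/√(m(1−m)/s) ≈ z_{0.9} = 1.28, so s ≈ 0.77·0.23·(1.28)²/(0.84−0.77)² = 59.4.
At s = 59.4: P(θ<0.84) ≈ 0.909. Adjusting to match 0.9 gives s ≈ 55.04.
So α = 0.77·55.04 ≈ 42.38, β = 0.23·55.04 ≈ 12.66.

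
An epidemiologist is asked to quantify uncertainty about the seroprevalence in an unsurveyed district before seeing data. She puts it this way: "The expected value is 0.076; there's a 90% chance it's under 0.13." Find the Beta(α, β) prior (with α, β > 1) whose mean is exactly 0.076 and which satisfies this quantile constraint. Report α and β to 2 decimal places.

With mean 0.076 fixed, write α = 0.076s, β = 0.924s where s = α+β.
Need P(θ < 0.13) = 0.9 under Beta(0.076s, 0.924s). Normal approximation: (q−m)/√(m(1−m)/s) ≈ z_{0.9} = 1.28, so s ≈ 0.076·0.924·(1.28)²/(0.13−0.076)² = 39.6.
At s = 39.6: P(θ<0.13) ≈ 0.893. Adjusting to match 0.9 gives s ≈ 43.14.
So α = 0.076·43.14 ≈ 3.28, β = 0.924·43.14 ≈ 39.86.

α ≈ 3.28, β ≈ 39.86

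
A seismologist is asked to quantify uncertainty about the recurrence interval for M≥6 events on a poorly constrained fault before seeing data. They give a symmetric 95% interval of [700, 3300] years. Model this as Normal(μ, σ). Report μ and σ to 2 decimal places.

A symmetric 95% interval runs μ ± z·σ with z = 1.96.
Half-width = 1300, so σ = 1300/1.96 = 663.28.
μ is the interval midpoint, 2000.00.

μ = 2000.00, σ = 663.28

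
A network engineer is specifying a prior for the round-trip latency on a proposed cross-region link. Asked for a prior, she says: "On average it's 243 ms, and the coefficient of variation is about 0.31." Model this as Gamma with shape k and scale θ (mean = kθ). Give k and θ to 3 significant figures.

k ≈ 10.4, θ ≈ 23.4

For Gamma(k, scale θ): mean = kθ, variance = kθ², so CV = 1/√k.
CV = 0.31, hence k = 1/CV² = 10.4.
Then θ = mean/k = 243/10.4 = 23.4.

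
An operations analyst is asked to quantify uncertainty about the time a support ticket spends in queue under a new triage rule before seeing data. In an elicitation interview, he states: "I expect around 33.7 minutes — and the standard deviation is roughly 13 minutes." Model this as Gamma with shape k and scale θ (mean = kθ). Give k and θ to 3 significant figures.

k ≈ 6.72, θ ≈ 5.01

For Gamma(k, scale θ): mean = kθ, variance = kθ², so CV = 1/√k.
CV = SD/mean = 13/33.7 = 0.3858, hence k = 1/CV² = 6.72.
Then θ = mean/k = 33.7/6.72 = 5.01.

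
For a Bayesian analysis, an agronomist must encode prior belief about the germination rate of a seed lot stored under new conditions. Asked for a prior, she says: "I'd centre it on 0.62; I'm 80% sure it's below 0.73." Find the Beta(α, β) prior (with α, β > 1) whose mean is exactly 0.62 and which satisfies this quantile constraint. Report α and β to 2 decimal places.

α ≈ 8.81, β ≈ 5.40

With mean 0.62 fixed, write α = 0.62s, β = 0.38s where s = α+β.
Need P(θ < 0.73) = 0.8 under Beta(0.62s, 0.38s). Normal approximation: (q−m)/√(m(1−m)/s) ≈ z_{0.8} = 0.842, so s ≈ 0.62·0.38·(0.842)²/(0.73−0.62)² = 13.8.
At s = 13.8: P(θ<0.73) ≈ 0.796. Adjusting to match 0.8 gives s ≈ 14.21.
So α = 0.62·14.21 ≈ 8.81, β = 0.38·14.21 ≈ 5.40.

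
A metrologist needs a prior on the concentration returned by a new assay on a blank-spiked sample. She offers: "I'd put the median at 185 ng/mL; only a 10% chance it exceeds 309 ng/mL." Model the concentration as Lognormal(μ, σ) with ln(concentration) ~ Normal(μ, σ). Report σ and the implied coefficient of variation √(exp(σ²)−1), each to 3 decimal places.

If T ~ Lognormal(μ,σ) then ln T ~ Normal(μ,σ), so the p-quantile of ln T is μ + z_p·σ.
ln(185) = 5.22 and ln(309) = 5.733; z_{0.5} = 0, z_{0.9} = 1.282.
σ = (5.733 − 5.22)/(1.282 − (0)) = 0.400.
μ = 5.22 − (0)·0.400 = 5.220.
CV = √(exp(σ²)−1) = √(exp(0.1602)−1) = 0.417.

σ ≈ 0.400, CV ≈ 0.417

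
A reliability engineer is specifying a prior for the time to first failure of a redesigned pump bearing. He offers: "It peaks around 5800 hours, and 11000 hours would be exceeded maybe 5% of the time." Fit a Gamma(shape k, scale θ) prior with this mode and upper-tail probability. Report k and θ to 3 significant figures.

Gamma(k,θ) with k>1 has mode (k−1)θ, so θ = 5800/(k−1).
Need P(X < 11000) = 0.95 with θ tied to k this way. Start at k = 2, θ = 5800: P(X<11000) ≈ 0.565.
Too low — raise k to concentrate. Iterating converges to k ≈ 7.79.
Then θ = 5800/(7.79−1) ≈ 855.

k ≈ 7.79, θ ≈ 855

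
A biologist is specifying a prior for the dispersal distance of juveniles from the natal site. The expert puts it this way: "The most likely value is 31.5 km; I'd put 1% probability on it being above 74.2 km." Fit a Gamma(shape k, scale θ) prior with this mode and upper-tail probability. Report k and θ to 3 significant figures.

k ≈ 7.48, θ ≈ 4.86

Gamma(k,θ) with k>1 has mode (k−1)θ, so θ = 31.5/(k−1).
Need P(X < 74.2) = 0.99 with θ tied to k this way. Start at k = 2, θ = 31.5: P(X<74.2) ≈ 0.682.
Too low — raise k to concentrate. Iterating converges to k ≈ 7.48.
Then θ = 31.5/(7.48−1) ≈ 4.86.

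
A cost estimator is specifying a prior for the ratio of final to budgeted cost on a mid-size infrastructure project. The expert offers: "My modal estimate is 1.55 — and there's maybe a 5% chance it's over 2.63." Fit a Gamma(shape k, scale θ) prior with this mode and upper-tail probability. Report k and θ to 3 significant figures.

k ≈ 11, θ ≈ 0.155

Gamma(k,θ) with k>1 has mode (k−1)θ, so θ = 1.55/(k−1).
Need P(X < 2.63) = 0.95 with θ tied to k this way. Start at k = 2, θ = 1.55: P(X<2.63) ≈ 0.506.
Too low — raise k to concentrate. Iterating converges to k ≈ 11.
Then θ = 1.55/(11−1) ≈ 0.155.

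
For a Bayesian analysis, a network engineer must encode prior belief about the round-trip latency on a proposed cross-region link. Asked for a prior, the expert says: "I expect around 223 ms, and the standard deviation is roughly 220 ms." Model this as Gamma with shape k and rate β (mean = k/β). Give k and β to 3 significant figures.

k ≈ 1.03, β ≈ 0.00461

For Gamma(k, rate β): mean = k/β, variance = k/β², so CV = 1/√k.
CV = SD/mean = 220/223 = 0.9865, hence k = 1/CV² = 1.03.
Then β = k/mean = 1.03/223 = 0.00461.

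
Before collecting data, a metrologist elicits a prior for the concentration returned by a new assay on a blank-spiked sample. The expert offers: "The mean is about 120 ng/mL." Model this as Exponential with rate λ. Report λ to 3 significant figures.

Exponential mean = 1/λ, so λ = 1/120.0 = 0.00833.

λ ≈ 0.00833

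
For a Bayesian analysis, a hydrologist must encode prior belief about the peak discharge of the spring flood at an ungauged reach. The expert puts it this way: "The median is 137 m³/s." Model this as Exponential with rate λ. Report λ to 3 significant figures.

λ ≈ 0.00506

Exponential median = ln 2 / λ, so λ = ln 2 / 137.0 = 0.00506.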